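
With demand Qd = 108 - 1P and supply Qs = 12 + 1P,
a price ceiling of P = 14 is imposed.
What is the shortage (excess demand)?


At P = 14:
Qd = 108 - 1*14 = 94
Qs = 12 + 1*14 = 26
Shortage = Qd - Qs = 94 - 26 = 68

68


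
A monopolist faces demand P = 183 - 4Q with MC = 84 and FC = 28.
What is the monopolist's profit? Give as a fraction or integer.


MR = MC: 183 - 8Q = 84
Q* = 99/8
P* = 183 - 4*99/8 = 267/2
Profit = (P* - MC)*Q* - FC
= (267/2 - 84)*99/8 - 28
= 99/2*99/8 - 28
= 9801/16 - 28 = 9353/16

9353/16


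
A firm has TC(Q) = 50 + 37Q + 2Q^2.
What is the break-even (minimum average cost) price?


AC(Q) = 50/Q + 37 + 2Q
To minimize: dAC/dQ = -50/Q^2 + 2 = 0
Q^2 = 50/2 = 25
Q* = 5
Min AC = 50/5 + 37 + 2*5
Min AC = 10 + 37 + 10 = 57

57


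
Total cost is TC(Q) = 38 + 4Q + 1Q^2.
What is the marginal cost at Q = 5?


MC = dTC/dQ = 4 + 2*1*Q
At Q = 5:
MC = 4 + 2*5
MC = 4 + 10 = 14

14


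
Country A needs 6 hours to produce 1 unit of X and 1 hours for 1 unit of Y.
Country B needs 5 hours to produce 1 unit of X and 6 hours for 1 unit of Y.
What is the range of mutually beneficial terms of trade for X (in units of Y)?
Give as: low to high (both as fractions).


Opportunity cost of X for Country A = hours_X / hours_Y = 6/1 = 6 units of Y
Opportunity cost of X for Country B = hours_X / hours_Y = 5/6 = 5/6 units of Y
Terms of trade must be between the two opportunity costs.
Range: 5/6 to 6

5/6 to 6


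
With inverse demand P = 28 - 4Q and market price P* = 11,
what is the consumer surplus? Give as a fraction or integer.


Maximum willingness to pay (at Q=0): P_max = 28
Quantity demanded at P* = 11:
Q* = (28 - 11)/4 = 17/4
CS = (1/2) * Q* * (P_max - P*)
CS = (1/2) * 17/4 * (28 - 11)
CS = (1/2) * 17/4 * 17 = 289/8

289/8


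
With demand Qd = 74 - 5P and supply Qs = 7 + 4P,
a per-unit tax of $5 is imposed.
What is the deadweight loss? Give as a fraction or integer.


Pre-tax equilibrium quantity: Q* = 331/9
Post-tax equilibrium quantity: Q_tax = 77/3
Reduction in quantity: Q* - Q_tax = 100/9
DWL = (1/2) * tax * (Q* - Q_tax)
DWL = (1/2) * 5 * 100/9 = 250/9

250/9


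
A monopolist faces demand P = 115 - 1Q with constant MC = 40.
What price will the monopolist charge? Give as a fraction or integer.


MR = 115 - 2Q
Set MR = MC: 115 - 2Q = 40
Q* = 75/2
Substitute into demand:
P* = 115 - 1*75/2 = 155/2

155/2


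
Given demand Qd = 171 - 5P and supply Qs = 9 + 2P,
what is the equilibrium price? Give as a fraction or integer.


At equilibrium, Qd = Qs.
171 - 5P = 9 + 2P
171 - 9 = 5P + 2P
162 = 7P
P* = 162/7 = 162/7

162/7


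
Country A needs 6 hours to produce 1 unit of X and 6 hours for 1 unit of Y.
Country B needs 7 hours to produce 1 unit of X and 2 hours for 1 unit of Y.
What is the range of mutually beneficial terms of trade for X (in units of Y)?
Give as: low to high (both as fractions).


Opportunity cost of X for Country A = hours_X / hours_Y = 6/6 = 1 units of Y
Opportunity cost of X for Country B = hours_X / hours_Y = 7/2 = 7/2 units of Y
Terms of trade must be between the two opportunity costs.
Range: 1 to 7/2

1 to 7/2


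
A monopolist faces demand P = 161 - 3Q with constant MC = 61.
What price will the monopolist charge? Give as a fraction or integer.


MR = 161 - 6Q
Set MR = MC: 161 - 6Q = 61
Q* = 50/3
Substitute into demand:
P* = 161 - 3*50/3 = 111

111


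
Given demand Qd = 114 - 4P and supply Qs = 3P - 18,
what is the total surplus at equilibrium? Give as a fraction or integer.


Find equilibrium: 114 - 4P = 3P - 18
114 + 18 = 7P
P* = 132/7 = 132/7
Q* = 3*132/7 - 18 = 270/7
Inverse demand: P = 57/2 - Q/4, so P_max = 57/2
Inverse supply: P = 6 + Q/3, so P_min = 6
CS = (1/2) * 270/7 * (57/2 - 132/7) = 18225/98
PS = (1/2) * 270/7 * (132/7 - 6) = 12150/49
TS = CS + PS = 18225/98 + 12150/49 = 6075/14

6075/14


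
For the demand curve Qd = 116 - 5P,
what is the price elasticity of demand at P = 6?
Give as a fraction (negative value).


dQ/dP = -5
At P = 6: Q = 116 - 5*6 = 86
E = (dQ/dP)(P/Q) = (-5)(6/86) = -15/43

-15/43


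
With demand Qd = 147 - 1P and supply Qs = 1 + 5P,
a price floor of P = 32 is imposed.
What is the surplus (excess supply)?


At P = 32:
Qd = 147 - 1*32 = 115
Qs = 1 + 5*32 = 161
Surplus = Qs - Qd = 161 - 115 = 46

46


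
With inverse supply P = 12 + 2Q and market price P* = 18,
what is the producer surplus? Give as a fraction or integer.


Minimum supply price (at Q=0): P_min = 12
Quantity supplied at P* = 18:
Q* = (18 - 12)/2 = 3
PS = (1/2) * Q* * (P* - P_min)
PS = (1/2) * 3 * (18 - 12)
PS = (1/2) * 3 * 6 = 9

9


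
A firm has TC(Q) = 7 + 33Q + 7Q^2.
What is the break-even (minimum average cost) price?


AC(Q) = 7/Q + 33 + 7Q
To minimize: dAC/dQ = -7/Q^2 + 7 = 0
Q^2 = 7/7 = 1
Q* = 1
Min AC = 7/1 + 33 + 7*1
Min AC = 7 + 33 + 7 = 47

47


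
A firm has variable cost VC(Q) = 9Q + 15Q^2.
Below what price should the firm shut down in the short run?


AVC(Q) = VC(Q)/Q = 9 + 15Q
AVC is increasing in Q, so minimum AVC is at Q -> 0+.
Min AVC = 9
The firm should shut down if P < 9.

9


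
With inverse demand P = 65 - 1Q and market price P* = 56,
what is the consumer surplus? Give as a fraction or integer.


Maximum willingness to pay (at Q=0): P_max = 65
Quantity demanded at P* = 56:
Q* = (65 - 56)/1 = 9
CS = (1/2) * Q* * (P_max - P*)
CS = (1/2) * 9 * (65 - 56)
CS = (1/2) * 9 * 9 = 81/2

81/2


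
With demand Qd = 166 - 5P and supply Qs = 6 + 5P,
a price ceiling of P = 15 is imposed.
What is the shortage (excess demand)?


At P = 15:
Qd = 166 - 5*15 = 91
Qs = 6 + 5*15 = 81
Shortage = Qd - Qs = 91 - 81 = 10

10


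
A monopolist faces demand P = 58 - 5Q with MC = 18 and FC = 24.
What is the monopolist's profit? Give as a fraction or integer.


MR = MC: 58 - 10Q = 18
Q* = 4
P* = 58 - 5*4 = 38
Profit = (P* - MC)*Q* - FC
= (38 - 18)*4 - 24
= 20*4 - 24
= 80 - 24 = 56

56


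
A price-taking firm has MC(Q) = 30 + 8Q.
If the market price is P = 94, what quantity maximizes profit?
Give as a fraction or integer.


In perfect competition, profit is maximized where P = MC.
94 = 30 + 8Q
64 = 8Q
Q* = 64/8 = 8

8


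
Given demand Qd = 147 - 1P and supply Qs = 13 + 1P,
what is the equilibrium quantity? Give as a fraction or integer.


First find equilibrium price:
147 - 1P = 13 + 1P
P* = 134/2 = 67
Then substitute into demand:
Q* = 147 - 1 * 67 = 80

80


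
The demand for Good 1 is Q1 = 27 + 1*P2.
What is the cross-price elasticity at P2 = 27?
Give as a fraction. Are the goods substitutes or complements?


dQ1/dP2 = 1
At P2 = 27: Q1 = 27 + 1*27 = 54
Exy = (dQ1/dP2)(P2/Q1) = 1 * 27 / 54 = 1/2
Since Exy > 0, the goods are substitutes.

1/2 (substitutes)


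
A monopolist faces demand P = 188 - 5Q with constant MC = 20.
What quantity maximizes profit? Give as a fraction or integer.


TR = P*Q = (188 - 5Q)Q = 188Q - 5Q^2
MR = dTR/dQ = 188 - 10Q
Set MR = MC:
188 - 10Q = 20
168 = 10Q
Q* = 168/10 = 84/5

84/5


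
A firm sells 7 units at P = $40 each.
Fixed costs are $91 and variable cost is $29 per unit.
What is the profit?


Total Revenue = P * Q = 40 * 7 = $280
Total Cost = FC + VC*Q = 91 + 29*7 = $294
Profit = TR - TC = 280 - 294 = $-14

$-14


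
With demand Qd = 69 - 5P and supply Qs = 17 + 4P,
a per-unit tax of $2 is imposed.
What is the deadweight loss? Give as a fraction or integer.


Pre-tax equilibrium quantity: Q* = 361/9
Post-tax equilibrium quantity: Q_tax = 107/3
Reduction in quantity: Q* - Q_tax = 40/9
DWL = (1/2) * tax * (Q* - Q_tax)
DWL = (1/2) * 2 * 40/9 = 40/9

40/9


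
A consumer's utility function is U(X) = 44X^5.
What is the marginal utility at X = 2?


MU = dU/dX = 44*5*X^(5-1)
MU = 220*X^4
At X = 2:
MU = 220 * 2^4
MU = 220 * 16 = 3520

3520


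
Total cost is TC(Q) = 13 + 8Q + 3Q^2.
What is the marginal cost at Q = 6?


MC = dTC/dQ = 8 + 2*3*Q
At Q = 6:
MC = 8 + 6*6
MC = 8 + 36 = 44

44


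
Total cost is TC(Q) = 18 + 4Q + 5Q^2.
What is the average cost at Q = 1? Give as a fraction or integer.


TC(1) = 18 + 4*1 + 5*1^2
TC(1) = 18 + 4 + 5 = 27
AC = TC/Q = 27/1 = 27

27


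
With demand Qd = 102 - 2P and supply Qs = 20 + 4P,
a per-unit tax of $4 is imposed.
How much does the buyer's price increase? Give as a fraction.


With a per-unit tax, the buyer's price increase depends on relative slopes.
Supply slope: d = 4, Demand slope: b = 2
Buyer's price increase = d * tax / (b + d)
= 4 * 4 / (2 + 4)
= 16 / 6 = 8/3

8/3


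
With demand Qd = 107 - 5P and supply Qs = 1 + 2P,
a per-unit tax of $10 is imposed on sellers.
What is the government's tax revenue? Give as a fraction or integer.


With tax on sellers, new supply: Qs' = 1 + 2(P - 10)
= 2P - 19
New equilibrium quantity:
Q_new = 17
Tax revenue = tax * Q_new = 10 * 17 = 170

170


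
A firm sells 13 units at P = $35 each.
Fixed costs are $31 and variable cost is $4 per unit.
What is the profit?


Total Revenue = P * Q = 35 * 13 = $455
Total Cost = FC + VC*Q = 31 + 4*13 = $83
Profit = TR - TC = 455 - 83 = $372

$372


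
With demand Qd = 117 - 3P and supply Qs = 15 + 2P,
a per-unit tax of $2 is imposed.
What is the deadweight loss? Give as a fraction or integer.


Pre-tax equilibrium quantity: Q* = 279/5
Post-tax equilibrium quantity: Q_tax = 267/5
Reduction in quantity: Q* - Q_tax = 12/5
DWL = (1/2) * tax * (Q* - Q_tax)
DWL = (1/2) * 2 * 12/5 = 12/5

12/5


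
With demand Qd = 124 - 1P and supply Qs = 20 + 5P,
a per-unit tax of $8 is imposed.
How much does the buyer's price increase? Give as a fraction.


With a per-unit tax, the buyer's price increase depends on relative slopes.
Supply slope: d = 5, Demand slope: b = 1
Buyer's price increase = d * tax / (b + d)
= 5 * 8 / (1 + 5)
= 40 / 6 = 20/3

20/3


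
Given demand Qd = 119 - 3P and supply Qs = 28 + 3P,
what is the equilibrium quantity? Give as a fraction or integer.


First find equilibrium price:
119 - 3P = 28 + 3P
P* = 91/6 = 91/6
Then substitute into demand:
Q* = 119 - 3 * 91/6 = 147/2

147/2


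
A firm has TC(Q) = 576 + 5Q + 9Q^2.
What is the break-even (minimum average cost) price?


AC(Q) = 576/Q + 5 + 9Q
To minimize: dAC/dQ = -576/Q^2 + 9 = 0
Q^2 = 576/9 = 64
Q* = 8
Min AC = 576/8 + 5 + 9*8
Min AC = 72 + 5 + 72 = 149

149


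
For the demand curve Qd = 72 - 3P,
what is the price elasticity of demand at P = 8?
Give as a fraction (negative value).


dQ/dP = -3
At P = 8: Q = 72 - 3*8 = 48
E = (dQ/dP)(P/Q) = (-3)(8/48) = -1/2

-1/2


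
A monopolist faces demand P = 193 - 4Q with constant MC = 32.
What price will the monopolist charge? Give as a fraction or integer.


MR = 193 - 8Q
Set MR = MC: 193 - 8Q = 32
Q* = 161/8
Substitute into demand:
P* = 193 - 4*161/8 = 225/2

225/2


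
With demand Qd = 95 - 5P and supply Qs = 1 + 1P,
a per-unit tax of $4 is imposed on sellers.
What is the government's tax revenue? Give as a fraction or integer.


With tax on sellers, new supply: Qs' = 1 + 1(P - 4)
= 1P - 3
New equilibrium quantity:
Q_new = 40/3
Tax revenue = tax * Q_new = 4 * 40/3 = 160/3

160/3


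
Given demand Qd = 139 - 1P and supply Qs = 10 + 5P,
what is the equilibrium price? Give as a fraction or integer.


At equilibrium, Qd = Qs.
139 - 1P = 10 + 5P
139 - 10 = 1P + 5P
129 = 6P
P* = 129/6 = 43/2

43/2


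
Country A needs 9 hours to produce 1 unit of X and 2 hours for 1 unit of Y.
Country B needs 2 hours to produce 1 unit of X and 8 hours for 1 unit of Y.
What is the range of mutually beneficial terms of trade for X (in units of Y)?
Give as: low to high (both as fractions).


Opportunity cost of X for Country A = hours_X / hours_Y = 9/2 = 9/2 units of Y
Opportunity cost of X for Country B = hours_X / hours_Y = 2/8 = 1/4 units of Y
Terms of trade must be between the two opportunity costs.
Range: 1/4 to 9/2

1/4 to 9/2


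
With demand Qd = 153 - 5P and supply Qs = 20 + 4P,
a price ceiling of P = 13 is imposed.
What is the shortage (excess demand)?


At P = 13:
Qd = 153 - 5*13 = 88
Qs = 20 + 4*13 = 72
Shortage = Qd - Qs = 88 - 72 = 16

16


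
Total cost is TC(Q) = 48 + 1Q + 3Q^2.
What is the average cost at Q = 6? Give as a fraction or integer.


TC(6) = 48 + 1*6 + 3*6^2
TC(6) = 48 + 6 + 108 = 162
AC = TC/Q = 162/6 = 27

27


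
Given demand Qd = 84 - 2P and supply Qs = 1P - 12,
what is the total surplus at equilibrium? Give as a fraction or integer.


Find equilibrium: 84 - 2P = 1P - 12
84 + 12 = 3P
P* = 96/3 = 32
Q* = 1*32 - 12 = 20
Inverse demand: P = 42 - Q/2, so P_max = 42
Inverse supply: P = 12 + Q/1, so P_min = 12
CS = (1/2) * 20 * (42 - 32) = 100
PS = (1/2) * 20 * (32 - 12) = 200
TS = CS + PS = 100 + 200 = 300

300


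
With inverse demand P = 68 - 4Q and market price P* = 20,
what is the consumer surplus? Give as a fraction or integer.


Maximum willingness to pay (at Q=0): P_max = 68
Quantity demanded at P* = 20:
Q* = (68 - 20)/4 = 12
CS = (1/2) * Q* * (P_max - P*)
CS = (1/2) * 12 * (68 - 20)
CS = (1/2) * 12 * 48 = 288

288


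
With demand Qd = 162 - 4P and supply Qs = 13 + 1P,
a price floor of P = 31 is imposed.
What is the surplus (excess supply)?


At P = 31:
Qd = 162 - 4*31 = 38
Qs = 13 + 1*31 = 44
Surplus = Qs - Qd = 44 - 38 = 6

6


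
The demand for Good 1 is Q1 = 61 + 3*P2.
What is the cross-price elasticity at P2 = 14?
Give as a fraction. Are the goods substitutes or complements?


dQ1/dP2 = 3
At P2 = 14: Q1 = 61 + 3*14 = 103
Exy = (dQ1/dP2)(P2/Q1) = 3 * 14 / 103 = 42/103
Since Exy > 0, the goods are substitutes.

42/103 (substitutes)


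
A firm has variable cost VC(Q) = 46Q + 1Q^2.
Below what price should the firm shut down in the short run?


AVC(Q) = VC(Q)/Q = 46 + 1Q
AVC is increasing in Q, so minimum AVC is at Q -> 0+.
Min AVC = 46
The firm should shut down if P < 46.

46


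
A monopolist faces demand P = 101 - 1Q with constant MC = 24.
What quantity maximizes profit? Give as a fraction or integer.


TR = P*Q = (101 - 1Q)Q = 101Q - 1Q^2
MR = dTR/dQ = 101 - 2Q
Set MR = MC:
101 - 2Q = 24
77 = 2Q
Q* = 77/2 = 77/2

77/2


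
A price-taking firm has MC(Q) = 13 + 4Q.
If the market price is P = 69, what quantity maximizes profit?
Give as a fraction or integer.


In perfect competition, profit is maximized where P = MC.
69 = 13 + 4Q
56 = 4Q
Q* = 56/4 = 14

14


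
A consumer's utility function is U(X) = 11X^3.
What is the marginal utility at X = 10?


MU = dU/dX = 11*3*X^(3-1)
MU = 33*X^2
At X = 10:
MU = 33 * 10^2
MU = 33 * 100 = 3300

3300


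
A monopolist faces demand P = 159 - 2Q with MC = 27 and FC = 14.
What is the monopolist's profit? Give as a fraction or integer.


MR = MC: 159 - 4Q = 27
Q* = 33
P* = 159 - 2*33 = 93
Profit = (P* - MC)*Q* - FC
= (93 - 27)*33 - 14
= 66*33 - 14
= 2178 - 14 = 2164

2164


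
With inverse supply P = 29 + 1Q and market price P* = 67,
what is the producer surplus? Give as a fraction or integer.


Minimum supply price (at Q=0): P_min = 29
Quantity supplied at P* = 67:
Q* = (67 - 29)/1 = 38
PS = (1/2) * Q* * (P* - P_min)
PS = (1/2) * 38 * (67 - 29)
PS = (1/2) * 38 * 38 = 722

722


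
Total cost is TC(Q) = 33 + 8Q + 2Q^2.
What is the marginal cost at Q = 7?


MC = dTC/dQ = 8 + 2*2*Q
At Q = 7:
MC = 8 + 4*7
MC = 8 + 28 = 36

36


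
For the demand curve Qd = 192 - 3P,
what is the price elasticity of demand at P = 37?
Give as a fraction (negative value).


dQ/dP = -3
At P = 37: Q = 192 - 3*37 = 81
E = (dQ/dP)(P/Q) = (-3)(37/81) = -37/27

-37/27


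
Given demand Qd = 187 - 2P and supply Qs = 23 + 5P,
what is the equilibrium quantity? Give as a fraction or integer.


First find equilibrium price:
187 - 2P = 23 + 5P
P* = 164/7 = 164/7
Then substitute into demand:
Q* = 187 - 2 * 164/7 = 981/7

981/7


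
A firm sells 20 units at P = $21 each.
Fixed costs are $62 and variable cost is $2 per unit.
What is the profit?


Total Revenue = P * Q = 21 * 20 = $420
Total Cost = FC + VC*Q = 62 + 2*20 = $102
Profit = TR - TC = 420 - 102 = $318

$318


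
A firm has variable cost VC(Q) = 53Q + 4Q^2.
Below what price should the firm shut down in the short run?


AVC(Q) = VC(Q)/Q = 53 + 4Q
AVC is increasing in Q, so minimum AVC is at Q -> 0+.
Min AVC = 53
The firm should shut down if P < 53.

53


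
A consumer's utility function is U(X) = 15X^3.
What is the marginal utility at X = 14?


MU = dU/dX = 15*3*X^(3-1)
MU = 45*X^2
At X = 14:
MU = 45 * 14^2
MU = 45 * 196 = 8820

8820


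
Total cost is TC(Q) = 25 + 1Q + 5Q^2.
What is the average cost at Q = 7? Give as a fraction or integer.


TC(7) = 25 + 1*7 + 5*7^2
TC(7) = 25 + 7 + 245 = 277
AC = TC/Q = 277/7 = 277/7

277/7


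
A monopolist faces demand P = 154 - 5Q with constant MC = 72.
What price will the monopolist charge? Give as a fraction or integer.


MR = 154 - 10Q
Set MR = MC: 154 - 10Q = 72
Q* = 41/5
Substitute into demand:
P* = 154 - 5*41/5 = 113

113


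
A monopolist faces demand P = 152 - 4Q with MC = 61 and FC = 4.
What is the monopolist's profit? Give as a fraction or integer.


MR = MC: 152 - 8Q = 61
Q* = 91/8
P* = 152 - 4*91/8 = 213/2
Profit = (P* - MC)*Q* - FC
= (213/2 - 61)*91/8 - 4
= 91/2*91/8 - 4
= 8281/16 - 4 = 8217/16

8217/16


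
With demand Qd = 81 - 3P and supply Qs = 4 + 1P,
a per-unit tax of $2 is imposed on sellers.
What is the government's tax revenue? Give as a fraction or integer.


With tax on sellers, new supply: Qs' = 4 + 1(P - 2)
= 2 + 1P
New equilibrium quantity:
Q_new = 87/4
Tax revenue = tax * Q_new = 2 * 87/4 = 87/2

87/2


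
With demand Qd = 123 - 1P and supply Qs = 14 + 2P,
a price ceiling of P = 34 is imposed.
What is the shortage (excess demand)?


At P = 34:
Qd = 123 - 1*34 = 89
Qs = 14 + 2*34 = 82
Shortage = Qd - Qs = 89 - 82 = 7

7


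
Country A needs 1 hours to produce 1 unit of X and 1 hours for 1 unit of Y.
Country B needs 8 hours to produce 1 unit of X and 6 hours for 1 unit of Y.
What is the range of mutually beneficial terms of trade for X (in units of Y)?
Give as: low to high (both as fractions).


Opportunity cost of X for Country A = hours_X / hours_Y = 1/1 = 1 units of Y
Opportunity cost of X for Country B = hours_X / hours_Y = 8/6 = 4/3 units of Y
Terms of trade must be between the two opportunity costs.
Range: 1 to 4/3

1 to 4/3


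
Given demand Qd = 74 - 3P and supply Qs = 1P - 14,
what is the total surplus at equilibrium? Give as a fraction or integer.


Find equilibrium: 74 - 3P = 1P - 14
74 + 14 = 4P
P* = 88/4 = 22
Q* = 1*22 - 14 = 8
Inverse demand: P = 74/3 - Q/3, so P_max = 74/3
Inverse supply: P = 14 + Q/1, so P_min = 14
CS = (1/2) * 8 * (74/3 - 22) = 32/3
PS = (1/2) * 8 * (22 - 14) = 32
TS = CS + PS = 32/3 + 32 = 128/3

128/3


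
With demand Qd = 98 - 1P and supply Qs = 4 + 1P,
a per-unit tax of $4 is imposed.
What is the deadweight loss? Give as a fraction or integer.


Pre-tax equilibrium quantity: Q* = 51
Post-tax equilibrium quantity: Q_tax = 49
Reduction in quantity: Q* - Q_tax = 2
DWL = (1/2) * tax * (Q* - Q_tax)
DWL = (1/2) * 4 * 2 = 4

4


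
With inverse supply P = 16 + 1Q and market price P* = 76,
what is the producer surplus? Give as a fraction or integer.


Minimum supply price (at Q=0): P_min = 16
Quantity supplied at P* = 76:
Q* = (76 - 16)/1 = 60
PS = (1/2) * Q* * (P* - P_min)
PS = (1/2) * 60 * (76 - 16)
PS = (1/2) * 60 * 60 = 1800

1800


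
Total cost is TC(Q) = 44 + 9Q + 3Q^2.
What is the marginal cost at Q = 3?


MC = dTC/dQ = 9 + 2*3*Q
At Q = 3:
MC = 9 + 6*3
MC = 9 + 18 = 27

27


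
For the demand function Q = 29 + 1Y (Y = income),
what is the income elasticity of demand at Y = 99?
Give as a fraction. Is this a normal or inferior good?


dQ/dY = 1
At Y = 99: Q = 29 + 1*99 = 128
Ey = (dQ/dY)(Y/Q) = 1 * 99 / 128 = 99/128
Since Ey > 0, this is a normal good.

99/128 (normal good)


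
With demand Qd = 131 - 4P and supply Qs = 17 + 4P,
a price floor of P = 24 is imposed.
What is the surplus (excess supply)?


At P = 24:
Qd = 131 - 4*24 = 35
Qs = 17 + 4*24 = 113
Surplus = Qs - Qd = 113 - 35 = 78

78


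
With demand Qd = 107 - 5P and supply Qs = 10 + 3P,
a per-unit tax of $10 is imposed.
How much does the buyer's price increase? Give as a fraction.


With a per-unit tax, the buyer's price increase depends on relative slopes.
Supply slope: d = 3, Demand slope: b = 5
Buyer's price increase = d * tax / (b + d)
= 3 * 10 / (5 + 3)
= 30 / 8 = 15/4

15/4


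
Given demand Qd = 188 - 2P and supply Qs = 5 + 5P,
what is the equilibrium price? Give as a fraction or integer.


At equilibrium, Qd = Qs.
188 - 2P = 5 + 5P
188 - 5 = 2P + 5P
183 = 7P
P* = 183/7 = 183/7

183/7


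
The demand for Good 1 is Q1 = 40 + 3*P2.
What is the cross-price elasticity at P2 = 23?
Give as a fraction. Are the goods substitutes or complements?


dQ1/dP2 = 3
At P2 = 23: Q1 = 40 + 3*23 = 109
Exy = (dQ1/dP2)(P2/Q1) = 3 * 23 / 109 = 69/109
Since Exy > 0, the goods are substitutes.

69/109 (substitutes)


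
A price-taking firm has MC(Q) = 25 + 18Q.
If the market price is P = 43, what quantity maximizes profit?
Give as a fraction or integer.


In perfect competition, profit is maximized where P = MC.
43 = 25 + 18Q
18 = 18Q
Q* = 18/18 = 1

1


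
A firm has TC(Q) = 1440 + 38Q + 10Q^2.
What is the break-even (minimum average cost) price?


AC(Q) = 1440/Q + 38 + 10Q
To minimize: dAC/dQ = -1440/Q^2 + 10 = 0
Q^2 = 1440/10 = 144
Q* = 12
Min AC = 1440/12 + 38 + 10*12
Min AC = 120 + 38 + 120 = 278

278


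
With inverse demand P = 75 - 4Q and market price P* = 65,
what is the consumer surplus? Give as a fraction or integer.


Maximum willingness to pay (at Q=0): P_max = 75
Quantity demanded at P* = 65:
Q* = (75 - 65)/4 = 5/2
CS = (1/2) * Q* * (P_max - P*)
CS = (1/2) * 5/2 * (75 - 65)
CS = (1/2) * 5/2 * 10 = 25/2

25/2


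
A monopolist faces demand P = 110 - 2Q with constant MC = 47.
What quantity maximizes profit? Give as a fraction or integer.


TR = P*Q = (110 - 2Q)Q = 110Q - 2Q^2
MR = dTR/dQ = 110 - 4Q
Set MR = MC:
110 - 4Q = 47
63 = 4Q
Q* = 63/4 = 63/4

63/4


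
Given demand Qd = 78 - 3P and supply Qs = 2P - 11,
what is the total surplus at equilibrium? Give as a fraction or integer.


Find equilibrium: 78 - 3P = 2P - 11
78 + 11 = 5P
P* = 89/5 = 89/5
Q* = 2*89/5 - 11 = 123/5
Inverse demand: P = 26 - Q/3, so P_max = 26
Inverse supply: P = 11/2 + Q/2, so P_min = 11/2
CS = (1/2) * 123/5 * (26 - 89/5) = 5043/50
PS = (1/2) * 123/5 * (89/5 - 11/2) = 15129/100
TS = CS + PS = 5043/50 + 15129/100 = 5043/20

5043/20


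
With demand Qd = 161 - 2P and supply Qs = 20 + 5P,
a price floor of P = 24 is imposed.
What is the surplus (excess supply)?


At P = 24:
Qd = 161 - 2*24 = 113
Qs = 20 + 5*24 = 140
Surplus = Qs - Qd = 140 - 113 = 27

27


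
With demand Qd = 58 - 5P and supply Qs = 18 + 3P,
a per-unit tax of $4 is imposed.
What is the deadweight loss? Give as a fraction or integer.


Pre-tax equilibrium quantity: Q* = 33
Post-tax equilibrium quantity: Q_tax = 51/2
Reduction in quantity: Q* - Q_tax = 15/2
DWL = (1/2) * tax * (Q* - Q_tax)
DWL = (1/2) * 4 * 15/2 = 15

15


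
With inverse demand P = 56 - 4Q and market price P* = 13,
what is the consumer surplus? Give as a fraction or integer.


Maximum willingness to pay (at Q=0): P_max = 56
Quantity demanded at P* = 13:
Q* = (56 - 13)/4 = 43/4
CS = (1/2) * Q* * (P_max - P*)
CS = (1/2) * 43/4 * (56 - 13)
CS = (1/2) * 43/4 * 43 = 1849/8

1849/8


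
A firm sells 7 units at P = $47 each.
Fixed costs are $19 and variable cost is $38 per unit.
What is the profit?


Total Revenue = P * Q = 47 * 7 = $329
Total Cost = FC + VC*Q = 19 + 38*7 = $285
Profit = TR - TC = 329 - 285 = $44

$44


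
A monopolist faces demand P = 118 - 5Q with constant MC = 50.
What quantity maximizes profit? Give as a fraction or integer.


TR = P*Q = (118 - 5Q)Q = 118Q - 5Q^2
MR = dTR/dQ = 118 - 10Q
Set MR = MC:
118 - 10Q = 50
68 = 10Q
Q* = 68/10 = 34/5

34/5


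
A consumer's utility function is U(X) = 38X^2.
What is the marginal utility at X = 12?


MU = dU/dX = 38*2*X^(2-1)
MU = 76*X^1
At X = 12:
MU = 76 * 12^1
MU = 76 * 12 = 912

912


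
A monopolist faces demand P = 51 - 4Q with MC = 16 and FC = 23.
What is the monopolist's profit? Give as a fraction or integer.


MR = MC: 51 - 8Q = 16
Q* = 35/8
P* = 51 - 4*35/8 = 67/2
Profit = (P* - MC)*Q* - FC
= (67/2 - 16)*35/8 - 23
= 35/2*35/8 - 23
= 1225/16 - 23 = 857/16

857/16


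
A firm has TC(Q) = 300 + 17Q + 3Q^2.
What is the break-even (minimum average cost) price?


AC(Q) = 300/Q + 17 + 3Q
To minimize: dAC/dQ = -300/Q^2 + 3 = 0
Q^2 = 300/3 = 100
Q* = 10
Min AC = 300/10 + 17 + 3*10
Min AC = 30 + 17 + 30 = 77

77


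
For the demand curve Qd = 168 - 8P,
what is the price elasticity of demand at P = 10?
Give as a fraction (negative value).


dQ/dP = -8
At P = 10: Q = 168 - 8*10 = 88
E = (dQ/dP)(P/Q) = (-8)(10/88) = -10/11

-10/11


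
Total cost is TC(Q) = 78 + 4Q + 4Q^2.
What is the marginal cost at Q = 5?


MC = dTC/dQ = 4 + 2*4*Q
At Q = 5:
MC = 4 + 8*5
MC = 4 + 40 = 44

44


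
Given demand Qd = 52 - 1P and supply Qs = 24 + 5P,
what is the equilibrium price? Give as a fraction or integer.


At equilibrium, Qd = Qs.
52 - 1P = 24 + 5P
52 - 24 = 1P + 5P
28 = 6P
P* = 28/6 = 14/3

14/3


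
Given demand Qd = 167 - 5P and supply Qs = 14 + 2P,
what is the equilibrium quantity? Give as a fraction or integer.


First find equilibrium price:
167 - 5P = 14 + 2P
P* = 153/7 = 153/7
Then substitute into demand:
Q* = 167 - 5 * 153/7 = 404/7

404/7


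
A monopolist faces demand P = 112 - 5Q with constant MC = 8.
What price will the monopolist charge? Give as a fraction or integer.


MR = 112 - 10Q
Set MR = MC: 112 - 10Q = 8
Q* = 52/5
Substitute into demand:
P* = 112 - 5*52/5 = 60

60


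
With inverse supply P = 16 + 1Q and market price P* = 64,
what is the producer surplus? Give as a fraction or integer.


Minimum supply price (at Q=0): P_min = 16
Quantity supplied at P* = 64:
Q* = (64 - 16)/1 = 48
PS = (1/2) * Q* * (P* - P_min)
PS = (1/2) * 48 * (64 - 16)
PS = (1/2) * 48 * 48 = 1152

1152


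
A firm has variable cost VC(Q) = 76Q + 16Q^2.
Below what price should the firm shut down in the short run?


AVC(Q) = VC(Q)/Q = 76 + 16Q
AVC is increasing in Q, so minimum AVC is at Q -> 0+.
Min AVC = 76
The firm should shut down if P < 76.

76


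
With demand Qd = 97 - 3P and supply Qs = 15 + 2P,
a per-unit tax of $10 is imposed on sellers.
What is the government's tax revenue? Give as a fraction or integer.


With tax on sellers, new supply: Qs' = 15 + 2(P - 10)
= 2P - 5
New equilibrium quantity:
Q_new = 179/5
Tax revenue = tax * Q_new = 10 * 179/5 = 358

358


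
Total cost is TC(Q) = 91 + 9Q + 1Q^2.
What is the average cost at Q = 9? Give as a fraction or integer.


TC(9) = 91 + 9*9 + 1*9^2
TC(9) = 91 + 81 + 81 = 253
AC = TC/Q = 253/9 = 253/9

253/9


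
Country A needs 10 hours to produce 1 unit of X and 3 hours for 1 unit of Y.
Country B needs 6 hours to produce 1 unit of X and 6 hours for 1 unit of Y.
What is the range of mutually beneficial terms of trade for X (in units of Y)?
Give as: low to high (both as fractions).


Opportunity cost of X for Country A = hours_X / hours_Y = 10/3 = 10/3 units of Y
Opportunity cost of X for Country B = hours_X / hours_Y = 6/6 = 1 units of Y
Terms of trade must be between the two opportunity costs.
Range: 1 to 10/3

1 to 10/3


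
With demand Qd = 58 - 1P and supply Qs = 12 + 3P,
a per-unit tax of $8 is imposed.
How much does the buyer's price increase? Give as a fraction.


With a per-unit tax, the buyer's price increase depends on relative slopes.
Supply slope: d = 3, Demand slope: b = 1
Buyer's price increase = d * tax / (b + d)
= 3 * 8 / (1 + 3)
= 24 / 4 = 6

6


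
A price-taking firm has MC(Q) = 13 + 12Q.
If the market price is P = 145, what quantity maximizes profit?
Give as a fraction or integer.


In perfect competition, profit is maximized where P = MC.
145 = 13 + 12Q
132 = 12Q
Q* = 132/12 = 11

11


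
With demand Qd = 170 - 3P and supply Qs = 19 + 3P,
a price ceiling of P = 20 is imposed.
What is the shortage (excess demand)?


At P = 20:
Qd = 170 - 3*20 = 110
Qs = 19 + 3*20 = 79
Shortage = Qd - Qs = 110 - 79 = 31

31


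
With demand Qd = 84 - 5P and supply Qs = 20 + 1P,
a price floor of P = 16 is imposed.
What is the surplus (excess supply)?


At P = 16:
Qd = 84 - 5*16 = 4
Qs = 20 + 1*16 = 36
Surplus = Qs - Qd = 36 - 4 = 32

32


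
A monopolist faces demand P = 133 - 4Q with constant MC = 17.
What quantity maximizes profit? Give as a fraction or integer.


TR = P*Q = (133 - 4Q)Q = 133Q - 4Q^2
MR = dTR/dQ = 133 - 8Q
Set MR = MC:
133 - 8Q = 17
116 = 8Q
Q* = 116/8 = 29/2

29/2


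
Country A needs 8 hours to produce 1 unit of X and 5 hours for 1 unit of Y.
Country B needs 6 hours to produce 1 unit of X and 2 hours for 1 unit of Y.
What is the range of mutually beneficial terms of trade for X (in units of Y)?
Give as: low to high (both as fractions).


Opportunity cost of X for Country A = hours_X / hours_Y = 8/5 = 8/5 units of Y
Opportunity cost of X for Country B = hours_X / hours_Y = 6/2 = 3 units of Y
Terms of trade must be between the two opportunity costs.
Range: 8/5 to 3

8/5 to 3


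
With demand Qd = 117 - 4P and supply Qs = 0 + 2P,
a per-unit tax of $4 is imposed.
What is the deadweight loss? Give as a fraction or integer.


Pre-tax equilibrium quantity: Q* = 39
Post-tax equilibrium quantity: Q_tax = 101/3
Reduction in quantity: Q* - Q_tax = 16/3
DWL = (1/2) * tax * (Q* - Q_tax)
DWL = (1/2) * 4 * 16/3 = 32/3

32/3


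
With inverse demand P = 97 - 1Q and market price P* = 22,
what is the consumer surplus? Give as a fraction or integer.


Maximum willingness to pay (at Q=0): P_max = 97
Quantity demanded at P* = 22:
Q* = (97 - 22)/1 = 75
CS = (1/2) * Q* * (P_max - P*)
CS = (1/2) * 75 * (97 - 22)
CS = (1/2) * 75 * 75 = 5625/2

5625/2


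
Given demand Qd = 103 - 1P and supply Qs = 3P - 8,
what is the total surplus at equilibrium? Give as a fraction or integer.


Find equilibrium: 103 - 1P = 3P - 8
103 + 8 = 4P
P* = 111/4 = 111/4
Q* = 3*111/4 - 8 = 301/4
Inverse demand: P = 103 - Q/1, so P_max = 103
Inverse supply: P = 8/3 + Q/3, so P_min = 8/3
CS = (1/2) * 301/4 * (103 - 111/4) = 90601/32
PS = (1/2) * 301/4 * (111/4 - 8/3) = 90601/96
TS = CS + PS = 90601/32 + 90601/96 = 90601/24

90601/24


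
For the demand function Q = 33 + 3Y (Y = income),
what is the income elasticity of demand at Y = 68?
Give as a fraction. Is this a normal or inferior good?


dQ/dY = 3
At Y = 68: Q = 33 + 3*68 = 237
Ey = (dQ/dY)(Y/Q) = 3 * 68 / 237 = 68/79
Since Ey > 0, this is a normal good.

68/79 (normal good)


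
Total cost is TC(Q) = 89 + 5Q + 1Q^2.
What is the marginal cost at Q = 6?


MC = dTC/dQ = 5 + 2*1*Q
At Q = 6:
MC = 5 + 2*6
MC = 5 + 12 = 17

17


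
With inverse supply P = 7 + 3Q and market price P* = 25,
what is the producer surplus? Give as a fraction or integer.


Minimum supply price (at Q=0): P_min = 7
Quantity supplied at P* = 25:
Q* = (25 - 7)/3 = 6
PS = (1/2) * Q* * (P* - P_min)
PS = (1/2) * 6 * (25 - 7)
PS = (1/2) * 6 * 18 = 54

54


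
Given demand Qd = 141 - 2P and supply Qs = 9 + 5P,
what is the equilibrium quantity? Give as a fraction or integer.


First find equilibrium price:
141 - 2P = 9 + 5P
P* = 132/7 = 132/7
Then substitute into demand:
Q* = 141 - 2 * 132/7 = 723/7

723/7


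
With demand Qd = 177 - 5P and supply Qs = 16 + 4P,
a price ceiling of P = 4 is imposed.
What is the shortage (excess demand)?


At P = 4:
Qd = 177 - 5*4 = 157
Qs = 16 + 4*4 = 32
Shortage = Qd - Qs = 157 - 32 = 125

125


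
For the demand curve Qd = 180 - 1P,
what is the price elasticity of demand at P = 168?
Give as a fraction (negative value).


dQ/dP = -1
At P = 168: Q = 180 - 1*168 = 12
E = (dQ/dP)(P/Q) = (-1)(168/12) = -14

-14


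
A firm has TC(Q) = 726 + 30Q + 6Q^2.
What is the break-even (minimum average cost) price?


AC(Q) = 726/Q + 30 + 6Q
To minimize: dAC/dQ = -726/Q^2 + 6 = 0
Q^2 = 726/6 = 121
Q* = 11
Min AC = 726/11 + 30 + 6*11
Min AC = 66 + 30 + 66 = 162

162


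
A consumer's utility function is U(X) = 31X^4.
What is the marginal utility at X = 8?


MU = dU/dX = 31*4*X^(4-1)
MU = 124*X^3
At X = 8:
MU = 124 * 8^3
MU = 124 * 512 = 63488

63488


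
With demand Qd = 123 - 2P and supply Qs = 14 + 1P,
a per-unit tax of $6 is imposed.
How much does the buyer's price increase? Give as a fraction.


With a per-unit tax, the buyer's price increase depends on relative slopes.
Supply slope: d = 1, Demand slope: b = 2
Buyer's price increase = d * tax / (b + d)
= 1 * 6 / (2 + 1)
= 6 / 3 = 2

2


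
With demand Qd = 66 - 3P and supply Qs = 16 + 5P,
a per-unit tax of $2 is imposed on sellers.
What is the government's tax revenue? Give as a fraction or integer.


With tax on sellers, new supply: Qs' = 16 + 5(P - 2)
= 6 + 5P
New equilibrium quantity:
Q_new = 87/2
Tax revenue = tax * Q_new = 2 * 87/2 = 87

87


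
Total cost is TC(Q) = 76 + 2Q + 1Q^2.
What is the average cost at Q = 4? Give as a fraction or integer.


TC(4) = 76 + 2*4 + 1*4^2
TC(4) = 76 + 8 + 16 = 100
AC = TC/Q = 100/4 = 25

25


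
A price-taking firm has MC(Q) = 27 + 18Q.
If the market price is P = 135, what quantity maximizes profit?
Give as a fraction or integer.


In perfect competition, profit is maximized where P = MC.
135 = 27 + 18Q
108 = 18Q
Q* = 108/18 = 6

6


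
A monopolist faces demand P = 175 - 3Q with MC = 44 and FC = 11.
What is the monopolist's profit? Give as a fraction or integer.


MR = MC: 175 - 6Q = 44
Q* = 131/6
P* = 175 - 3*131/6 = 219/2
Profit = (P* - MC)*Q* - FC
= (219/2 - 44)*131/6 - 11
= 131/2*131/6 - 11
= 17161/12 - 11 = 17029/12

17029/12


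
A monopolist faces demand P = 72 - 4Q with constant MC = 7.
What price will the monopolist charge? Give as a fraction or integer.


MR = 72 - 8Q
Set MR = MC: 72 - 8Q = 7
Q* = 65/8
Substitute into demand:
P* = 72 - 4*65/8 = 79/2

79/2


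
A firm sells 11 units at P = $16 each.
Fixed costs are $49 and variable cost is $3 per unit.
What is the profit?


Total Revenue = P * Q = 16 * 11 = $176
Total Cost = FC + VC*Q = 49 + 3*11 = $82
Profit = TR - TC = 176 - 82 = $94

$94


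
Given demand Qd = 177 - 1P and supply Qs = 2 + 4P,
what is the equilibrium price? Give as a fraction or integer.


At equilibrium, Qd = Qs.
177 - 1P = 2 + 4P
177 - 2 = 1P + 4P
175 = 5P
P* = 175/5 = 35

35


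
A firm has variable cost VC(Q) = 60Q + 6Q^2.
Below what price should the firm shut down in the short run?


AVC(Q) = VC(Q)/Q = 60 + 6Q
AVC is increasing in Q, so minimum AVC is at Q -> 0+.
Min AVC = 60
The firm should shut down if P < 60.

60


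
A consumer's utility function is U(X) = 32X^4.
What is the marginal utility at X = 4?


MU = dU/dX = 32*4*X^(4-1)
MU = 128*X^3
At X = 4:
MU = 128 * 4^3
MU = 128 * 64 = 8192

8192


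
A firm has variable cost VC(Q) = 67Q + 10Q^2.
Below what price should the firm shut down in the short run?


AVC(Q) = VC(Q)/Q = 67 + 10Q
AVC is increasing in Q, so minimum AVC is at Q -> 0+.
Min AVC = 67
The firm should shut down if P < 67.

67


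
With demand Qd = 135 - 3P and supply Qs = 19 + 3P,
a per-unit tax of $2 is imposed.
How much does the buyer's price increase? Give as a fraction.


With a per-unit tax, the buyer's price increase depends on relative slopes.
Supply slope: d = 3, Demand slope: b = 3
Buyer's price increase = d * tax / (b + d)
= 3 * 2 / (3 + 3)
= 6 / 6 = 1

1


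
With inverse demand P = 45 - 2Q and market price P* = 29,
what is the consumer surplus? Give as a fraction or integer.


Maximum willingness to pay (at Q=0): P_max = 45
Quantity demanded at P* = 29:
Q* = (45 - 29)/2 = 8
CS = (1/2) * Q* * (P_max - P*)
CS = (1/2) * 8 * (45 - 29)
CS = (1/2) * 8 * 16 = 64

64


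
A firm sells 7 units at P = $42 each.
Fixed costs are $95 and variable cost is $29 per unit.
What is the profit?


Total Revenue = P * Q = 42 * 7 = $294
Total Cost = FC + VC*Q = 95 + 29*7 = $298
Profit = TR - TC = 294 - 298 = $-4

$-4


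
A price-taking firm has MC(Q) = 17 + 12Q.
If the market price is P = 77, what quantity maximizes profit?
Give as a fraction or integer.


In perfect competition, profit is maximized where P = MC.
77 = 17 + 12Q
60 = 12Q
Q* = 60/12 = 5

5


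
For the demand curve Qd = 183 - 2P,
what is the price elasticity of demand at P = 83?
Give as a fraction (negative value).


dQ/dP = -2
At P = 83: Q = 183 - 2*83 = 17
E = (dQ/dP)(P/Q) = (-2)(83/17) = -166/17

-166/17


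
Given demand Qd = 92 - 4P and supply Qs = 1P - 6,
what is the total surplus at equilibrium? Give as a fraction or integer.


Find equilibrium: 92 - 4P = 1P - 6
92 + 6 = 5P
P* = 98/5 = 98/5
Q* = 1*98/5 - 6 = 68/5
Inverse demand: P = 23 - Q/4, so P_max = 23
Inverse supply: P = 6 + Q/1, so P_min = 6
CS = (1/2) * 68/5 * (23 - 98/5) = 578/25
PS = (1/2) * 68/5 * (98/5 - 6) = 2312/25
TS = CS + PS = 578/25 + 2312/25 = 578/5

578/5


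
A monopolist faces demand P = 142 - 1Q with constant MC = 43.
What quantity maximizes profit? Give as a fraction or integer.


TR = P*Q = (142 - 1Q)Q = 142Q - 1Q^2
MR = dTR/dQ = 142 - 2Q
Set MR = MC:
142 - 2Q = 43
99 = 2Q
Q* = 99/2 = 99/2

99/2


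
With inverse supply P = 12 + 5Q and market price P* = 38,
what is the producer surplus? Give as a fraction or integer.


Minimum supply price (at Q=0): P_min = 12
Quantity supplied at P* = 38:
Q* = (38 - 12)/5 = 26/5
PS = (1/2) * Q* * (P* - P_min)
PS = (1/2) * 26/5 * (38 - 12)
PS = (1/2) * 26/5 * 26 = 338/5

338/5


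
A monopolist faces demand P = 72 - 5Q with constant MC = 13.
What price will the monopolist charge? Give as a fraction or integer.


MR = 72 - 10Q
Set MR = MC: 72 - 10Q = 13
Q* = 59/10
Substitute into demand:
P* = 72 - 5*59/10 = 85/2

85/2


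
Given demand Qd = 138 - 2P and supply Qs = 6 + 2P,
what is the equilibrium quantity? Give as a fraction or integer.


First find equilibrium price:
138 - 2P = 6 + 2P
P* = 132/4 = 33
Then substitute into demand:
Q* = 138 - 2 * 33 = 72

72


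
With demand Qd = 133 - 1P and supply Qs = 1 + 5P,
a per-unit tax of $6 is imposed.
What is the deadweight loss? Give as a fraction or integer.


Pre-tax equilibrium quantity: Q* = 111
Post-tax equilibrium quantity: Q_tax = 106
Reduction in quantity: Q* - Q_tax = 5
DWL = (1/2) * tax * (Q* - Q_tax)
DWL = (1/2) * 6 * 5 = 15

15


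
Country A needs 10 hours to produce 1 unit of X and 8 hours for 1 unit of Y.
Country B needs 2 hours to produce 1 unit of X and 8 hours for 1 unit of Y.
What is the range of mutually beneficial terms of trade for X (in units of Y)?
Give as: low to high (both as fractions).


Opportunity cost of X for Country A = hours_X / hours_Y = 10/8 = 5/4 units of Y
Opportunity cost of X for Country B = hours_X / hours_Y = 2/8 = 1/4 units of Y
Terms of trade must be between the two opportunity costs.
Range: 1/4 to 5/4

1/4 to 5/4


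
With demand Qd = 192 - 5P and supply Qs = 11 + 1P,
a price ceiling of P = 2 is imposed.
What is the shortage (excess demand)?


At P = 2:
Qd = 192 - 5*2 = 182
Qs = 11 + 1*2 = 13
Shortage = Qd - Qs = 182 - 13 = 169

169


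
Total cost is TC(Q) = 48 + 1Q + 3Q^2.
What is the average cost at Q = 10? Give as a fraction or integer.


TC(10) = 48 + 1*10 + 3*10^2
TC(10) = 48 + 10 + 300 = 358
AC = TC/Q = 358/10 = 179/5

179/5


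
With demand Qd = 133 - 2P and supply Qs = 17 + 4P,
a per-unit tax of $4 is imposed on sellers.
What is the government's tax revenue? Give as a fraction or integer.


With tax on sellers, new supply: Qs' = 17 + 4(P - 4)
= 1 + 4P
New equilibrium quantity:
Q_new = 89
Tax revenue = tax * Q_new = 4 * 89 = 356

356


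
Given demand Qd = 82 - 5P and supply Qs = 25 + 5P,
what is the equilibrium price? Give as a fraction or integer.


At equilibrium, Qd = Qs.
82 - 5P = 25 + 5P
82 - 25 = 5P + 5P
57 = 10P
P* = 57/10 = 57/10

57/10


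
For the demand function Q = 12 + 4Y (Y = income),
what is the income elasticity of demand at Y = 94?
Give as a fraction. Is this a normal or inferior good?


dQ/dY = 4
At Y = 94: Q = 12 + 4*94 = 388
Ey = (dQ/dY)(Y/Q) = 4 * 94 / 388 = 94/97
Since Ey > 0, this is a normal good.

94/97 (normal good)
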